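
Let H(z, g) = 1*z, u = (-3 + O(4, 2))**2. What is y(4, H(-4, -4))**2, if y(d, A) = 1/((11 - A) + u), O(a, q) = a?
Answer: 1/256 ≈ 0.0039063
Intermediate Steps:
u = 1 (u = (-3 + 4)**2 = 1**2 = 1)
H(z, g) = z
y(d, A) = 1/(12 - A) (y(d, A) = 1/((11 - A) + 1) = 1/(12 - A))
y(4, H(-4, -4))**2 = (1/(12 - 1*(-4)))**2 = (1/(12 + 4))**2 = (1/16)**2 = 1/256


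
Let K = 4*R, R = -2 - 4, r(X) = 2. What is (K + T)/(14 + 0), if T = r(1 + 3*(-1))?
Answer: -11/7 ≈ -1.5714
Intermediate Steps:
T = 2
R = -6
K = -24 (K = 4*(-6) = -24)
(K + T)/(14 + 0) = (-24 + 2)/(14 + 0) = -22/14 = (1/14)*(-22) = -11/7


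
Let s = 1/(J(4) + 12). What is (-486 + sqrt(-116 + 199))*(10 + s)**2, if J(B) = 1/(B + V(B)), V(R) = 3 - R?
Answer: -67616694/1369 + 139129*sqrt(83)/1369 ≈ -48465.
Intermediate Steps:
J(B) = 1/3 (J(B) = 1/(B + (3 - B)) = 1/3)
s = 3/37 (s = 1/(1/3 + 12) = 1/(37/3) = 3/37 ≈ 0.081081)
(-486 + sqrt(-116 + 199))*(10 + s)**2 = (-486 + sqrt(-116 + 199))*(10 + 3/37)**2 = (-486 + sqrt(83))*(373/37)**2 = (-486 + sqrt(83))*(139129/1369) = -67616694/1369 + 139129*sqrt(83)/1369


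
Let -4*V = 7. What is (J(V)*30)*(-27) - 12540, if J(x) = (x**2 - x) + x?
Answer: -120165/8 ≈ -15021.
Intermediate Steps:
V = -7/4 (V = -1/4*7 = -7/4 ≈ -1.7500)
J(x) = x**2
(J(V)*30)*(-27) - 12540 = ((-7/4)**2*30)*(-27) - 12540 = ((49/16)*30)*(-27) - 12540 = (735/8)*(-27) - 12540 = -19845/8 - 12540 = -120165/8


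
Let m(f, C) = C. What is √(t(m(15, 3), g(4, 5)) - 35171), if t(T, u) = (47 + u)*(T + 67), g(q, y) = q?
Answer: I*√31601 ≈ 177.77*I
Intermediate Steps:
t(T, u) = (47 + u)*(67 + T)
√(t(m(15, 3), g(4, 5)) - 35171) = √((3149 + 47*3 + 67*4 + 3*4) - 35171) = √((3149 + 141 + 268 + 12) - 35171) = √(3570 - 35171) = √(-31601) = I*√31601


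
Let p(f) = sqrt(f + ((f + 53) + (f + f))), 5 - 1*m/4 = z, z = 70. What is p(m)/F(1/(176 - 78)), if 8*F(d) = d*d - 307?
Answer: -76832*I*sqrt(987)/2948427 ≈ -0.81867*I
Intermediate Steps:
m = -260 (m = 20 - 4*70 = 20 - 280 = -260)
F(d) = -307/8 + d**2/8 (F(d) = (d*d - 307)/8 = (d**2 - 307)/8 = (-307 + d**2)/8 = -307/8 + d**2/8)
p(f) = sqrt(53 + 4*f) (p(f) = sqrt(f + ((53 + f) + 2*f)) = sqrt(f + (53 + 3*f)) = sqrt(53 + 4*f))
p(m)/F(1/(176 - 78)) = sqrt(53 + 4*(-260))/(-307/8 + (1/(176 - 78))**2/8) = sqrt(53 - 1040)/(-307/8 + (1/98)**2/8) = sqrt(-987)/(-307/8 + (1/98)**2/8) = (I*sqrt(987))/(-307/8 + (1/8)*(1/9604)) = (I*sqrt(987))/(-307/8 + 1/76832) = (I*sqrt(987))/(-2948427/76832) = (I*sqrt(987))*(-76832/2948427) = -76832*I*sqrt(987)/2948427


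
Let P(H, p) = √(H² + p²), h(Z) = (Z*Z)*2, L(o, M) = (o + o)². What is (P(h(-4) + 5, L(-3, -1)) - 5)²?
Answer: (5 - √2665)² ≈ 2173.8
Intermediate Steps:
L(o, M) = 4*o² (L(o, M) = (2*o)² = 4*o²)
h(Z) = 2*Z² (h(Z) = Z²*2 = 2*Z²)
(P(h(-4) + 5, L(-3, -1)) - 5)² = (√((2*(-4)² + 5)² + (4*(-3)²)²) - 5)² = (√((2*16 + 5)² + (4*9)²) - 5)² = (√((32 + 5)² + 36²) - 5)² = (√(37² + 1296) - 5)² = (√(1369 + 1296) - 5)² = (√2665 - 5)² = (-5 + √2665)²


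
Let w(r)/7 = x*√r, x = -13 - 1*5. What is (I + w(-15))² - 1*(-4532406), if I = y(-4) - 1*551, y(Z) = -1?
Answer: 4598970 + 139104*I*√15 ≈ 4.599e+6 + 5.3875e+5*I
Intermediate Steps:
x = -18 (x = -13 - 5 = -18)
w(r) = -126*√r (w(r) = 7*(-18*√r) = -126*√r)
I = -552 (I = -1 - 1*551 = -1 - 551 = -552)
(I + w(-15))² - 1*(-4532406) = (-552 - 126*I*√15)² - 1*(-4532406) = (-552 - 126*I*√15)² + 4532406 = 4532406 + (-552 - 126*I*√15)²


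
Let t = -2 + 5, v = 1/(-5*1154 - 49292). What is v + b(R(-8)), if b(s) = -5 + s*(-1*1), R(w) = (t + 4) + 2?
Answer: -770869/55062 ≈ -14.000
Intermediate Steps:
v = -1/55062 (v = 1/(-5770 - 49292) = 1/(-55062) = -1/55062 ≈ -1.8161e-5)
t = 3
R(w) = 9 (R(w) = (3 + 4) + 2 = 7 + 2 = 9)
b(s) = -5 - s (b(s) = -5 + s*(-1) = -5 - s)
v + b(R(-8)) = -1/55062 + (-5 - 1*9) = -1/55062 + (-5 - 9) = -1/55062 - 14 = -770869/55062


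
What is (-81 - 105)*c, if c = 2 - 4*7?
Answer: 4836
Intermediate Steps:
c = -26 (c = 2 - 28 = -26)
(-81 - 105)*c = (-81 - 105)*(-26) = -186*(-26) = 4836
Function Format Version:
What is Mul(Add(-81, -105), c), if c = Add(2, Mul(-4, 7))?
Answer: 4836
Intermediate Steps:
c = -26 (c = Add(2, -28) = -26)
Mul(Add(-81, -105), c) = Mul(Add(-81, -105), -26) = Mul(-186, -26) = 4836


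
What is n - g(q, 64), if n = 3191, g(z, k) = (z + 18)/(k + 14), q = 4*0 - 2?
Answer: 124441/39 ≈ 3190.8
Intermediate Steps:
q = -2 (q = 0 - 2 = -2)
g(z, k) = (18 + z)/(14 + k)
n - g(q, 64) = 3191 - (18 - 2)/(14 + 64) = 3191 - 16/78 = 3191 - 1*8/39 = 3191 - 8/39 = 124441/39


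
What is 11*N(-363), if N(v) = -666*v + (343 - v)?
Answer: 2667104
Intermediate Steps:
N(v) = 343 - 667*v
11*N(-363) = 11*(343 - 667*(-363)) = 11*(343 + 242121) = 11*242464 = 2667104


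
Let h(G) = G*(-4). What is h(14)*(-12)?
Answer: 672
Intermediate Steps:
h(G) = -4*G
h(14)*(-12) = -4*14*(-12) = -56*(-12) = 672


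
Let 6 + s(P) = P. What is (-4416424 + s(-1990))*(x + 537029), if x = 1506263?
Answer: -9028122238640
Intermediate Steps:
s(P) = -6 + P
(-4416424 + s(-1990))*(x + 537029) = (-4416424 + (-6 - 1990))*(1506263 + 537029) = (-4416424 - 1996)*2043292 = -4418420*2043292 = -9028122238640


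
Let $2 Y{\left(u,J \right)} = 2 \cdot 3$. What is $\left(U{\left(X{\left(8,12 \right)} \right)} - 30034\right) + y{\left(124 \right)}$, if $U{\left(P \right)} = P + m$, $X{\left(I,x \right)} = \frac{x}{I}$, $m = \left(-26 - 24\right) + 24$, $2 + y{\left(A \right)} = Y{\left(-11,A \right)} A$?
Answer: $- \frac{59377}{2} \approx -29689.0$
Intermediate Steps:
$Y{\left(u,J \right)} = 3$ ($Y{\left(u,J \right)} = \frac{2 \cdot 3}{2} = \frac{1}{2} \cdot 6 = 3$)
$y{\left(A \right)} = -2 + 3 A$
$m = -26$ ($m = -50 + 24 = -26$)
$U{\left(P \right)} = -26 + P$ ($U{\left(P \right)} = P - 26 = -26 + P$)
$\left(U{\left(X{\left(8,12 \right)} \right)} - 30034\right) + y{\left(124 \right)} = \left(\left(-26 + \frac{12}{8}\right) - 30034\right) + \left(-2 + 3 \cdot 124\right) = \left(\left(-26 + 12 \cdot \frac{1}{8}\right) - 30034\right) + \left(-2 + 372\right) = \left(\left(-26 + \frac{3}{2}\right) - 30034\right) + 370 = \left(- \frac{49}{2} - 30034\right) + 370 = - \frac{60117}{2} + 370 = - \frac{59377}{2}$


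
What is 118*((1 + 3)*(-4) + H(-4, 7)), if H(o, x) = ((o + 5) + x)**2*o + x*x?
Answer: -26314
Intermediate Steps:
H(o, x) = x**2 + o*(5 + o + x)**2 (H(o, x) = ((5 + o) + x)**2*o + x**2 = (5 + o + x)**2*o + x**2 = o*(5 + o + x)**2 + x**2 = x**2 + o*(5 + o + x)**2)
118*((1 + 3)*(-4) + H(-4, 7)) = 118*((1 + 3)*(-4) + (7**2 - 4*(5 - 4 + 7)**2)) = 118*(4*(-4) + (49 - 4*8**2)) = 118*(-16 + (49 - 4*64)) = 118*(-16 + (49 - 256)) = 118*(-16 - 207) = 118*(-223) = -26314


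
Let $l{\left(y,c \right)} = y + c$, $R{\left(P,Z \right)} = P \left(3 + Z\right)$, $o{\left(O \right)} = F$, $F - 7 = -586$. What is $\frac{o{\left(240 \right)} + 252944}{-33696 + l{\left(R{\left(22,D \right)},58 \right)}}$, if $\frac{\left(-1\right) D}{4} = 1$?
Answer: $- \frac{2969}{396} \approx -7.4975$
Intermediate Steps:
$D = -4$ ($D = \left(-4\right) 1 = -4$)
$F = -579$ ($F = 7 - 586 = -579$)
$o{\left(O \right)} = -579$
$l{\left(y,c \right)} = c + y$
$\frac{o{\left(240 \right)} + 252944}{-33696 + l{\left(R{\left(22,D \right)},58 \right)}} = \frac{-579 + 252944}{-33696 + \left(58 + 22 \left(3 - 4\right)\right)} = \frac{252365}{-33696 + \left(58 + 22 \left(-1\right)\right)} = \frac{252365}{-33696 + \left(58 - 22\right)} = \frac{252365}{-33696 + 36} = \frac{252365}{-33660} = 252365 \left(- \frac{1}{33660}\right) = - \frac{2969}{396}$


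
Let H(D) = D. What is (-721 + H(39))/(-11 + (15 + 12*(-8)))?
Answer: 341/46 ≈ 7.4130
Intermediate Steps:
(-721 + H(39))/(-11 + (15 + 12*(-8))) = (-721 + 39)/(-11 + (15 + 12*(-8))) = -682/(-11 + (15 - 96)) = -682/(-11 - 81) = -682/(-92) = -1/92*(-682) = 341/46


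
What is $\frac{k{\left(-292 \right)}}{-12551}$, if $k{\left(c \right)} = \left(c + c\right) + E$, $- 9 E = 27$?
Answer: $\frac{587}{12551} \approx 0.046769$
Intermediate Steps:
$E = -3$ ($E = \left(- \frac{1}{9}\right) 27 = -3$)
$k{\left(c \right)} = -3 + 2 c$ ($k{\left(c \right)} = \left(c + c\right) - 3 = 2 c - 3 = -3 + 2 c$)
$\frac{k{\left(-292 \right)}}{-12551} = \frac{-3 + 2 \left(-292\right)}{-12551} = \left(-3 - 584\right) \left(- \frac{1}{12551}\right) = \left(-587\right) \left(- \frac{1}{12551}\right) = \frac{587}{12551}$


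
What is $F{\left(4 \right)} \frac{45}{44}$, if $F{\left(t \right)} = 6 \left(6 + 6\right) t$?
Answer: $\frac{3240}{11} \approx 294.55$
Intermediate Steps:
$F{\left(t \right)} = 72 t$ ($F{\left(t \right)} = 6 \cdot 12 t = 72 t$)
$F{\left(4 \right)} \frac{45}{44} = 72 \cdot 4 \cdot \frac{45}{44} = 288 \cdot 45 \cdot \frac{1}{44} = 288 \cdot \frac{45}{44} = \frac{3240}{11}$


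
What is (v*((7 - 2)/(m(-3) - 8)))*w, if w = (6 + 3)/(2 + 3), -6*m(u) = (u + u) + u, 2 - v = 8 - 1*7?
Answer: -18/13 ≈ -1.3846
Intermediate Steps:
v = 1 (v = 2 - (8 - 1*7) = 2 - (8 - 7) = 2 - 1*1 = 2 - 1 = 1)
m(u) = -u/2 (m(u) = -((u + u) + u)/6 = -(2*u + u)/6 = -u/2)
w = 9/5 ≈ 1.8000
(v*((7 - 2)/(m(-3) - 8)))*w = (1*((7 - 2)/(-½*(-3) - 8)))*(9/5) = (1*(5/(3/2 - 8)))*(9/5) = (1*(5/(-13/2)))*(9/5) = (1*(5*(-2/13)))*(9/5) = (1*(-10/13))*(9/5) = -10/13*9/5 = -18/13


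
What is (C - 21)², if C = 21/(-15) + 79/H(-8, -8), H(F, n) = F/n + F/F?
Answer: 29241/100 ≈ 292.41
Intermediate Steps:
H(F, n) = 1 + F/n (H(F, n) = F/n + 1 = 1 + F/n)
C = 381/10 (C = 21/(-15) + 79/(((-8 - 8)/(-8))) = 21*(-1/15) + 79/((-⅛*(-16))) = -7/5 + 79/2 = 381/10 ≈ 38.100)
(C - 21)² = (381/10 - 21)² = (171/10)² = 29241/100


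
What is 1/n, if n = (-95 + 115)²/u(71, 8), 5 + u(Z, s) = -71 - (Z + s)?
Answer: -31/80 ≈ -0.38750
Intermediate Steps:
u(Z, s) = -76 - Z - s (u(Z, s) = -5 + (-71 - (Z + s)) = -5 + (-71 + (-Z - s)) = -5 + (-71 - Z - s) = -76 - Z - s)
n = -80/31 (n = (-95 + 115)²/(-76 - 1*71 - 1*8) = 20²/(-76 - 71 - 8) = 400/(-155) = 400*(-1/155) = -80/31 ≈ -2.5806)
1/n = 1/(-80/31) = -31/80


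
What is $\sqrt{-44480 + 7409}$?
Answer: $3 i \sqrt{4119} \approx 192.54 i$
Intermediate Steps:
$\sqrt{-44480 + 7409} = \sqrt{-37071} = 3 i \sqrt{4119}$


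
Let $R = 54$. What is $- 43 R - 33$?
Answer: $-2355$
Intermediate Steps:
$- 43 R - 33 = \left(-43\right) 54 - 33 = -2322 - 33 = -2355$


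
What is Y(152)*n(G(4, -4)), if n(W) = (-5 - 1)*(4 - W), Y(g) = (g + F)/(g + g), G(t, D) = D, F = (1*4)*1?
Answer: -468/19 ≈ -24.632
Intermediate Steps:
F = 4 (F = 4*1 = 4)
Y(g) = (4 + g)/(2*g) (Y(g) = (g + 4)/(g + g) = (4 + g)/((2*g)) = (4 + g)*(1/(2*g)) = (4 + g)/(2*g))
n(W) = -24 + 6*W (n(W) = -6*(4 - W) = -24 + 6*W)
Y(152)*n(G(4, -4)) = ((1/2)*(4 + 152)/152)*(-24 + 6*(-4)) = ((1/2)*(1/152)*156)*(-24 - 24) = (39/76)*(-48) = -468/19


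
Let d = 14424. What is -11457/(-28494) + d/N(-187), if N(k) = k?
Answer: -45428333/592042 ≈ -76.732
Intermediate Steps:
-11457/(-28494) + d/N(-187) = -11457/(-28494) + 14424/(-187) = -11457*(-1/28494) + 14424*(-1/187) = 1273/3166 - 14424/187 = -45428333/592042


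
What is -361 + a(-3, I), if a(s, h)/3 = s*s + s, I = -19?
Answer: -343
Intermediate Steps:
a(s, h) = 3*s + 3*s**2 (a(s, h) = 3*(s*s + s) = 3*(s**2 + s) = 3*(s + s**2) = 3*s + 3*s**2)
-361 + a(-3, I) = -361 + 3*(-3)*(1 - 3) = -361 + 3*(-3)*(-2) = -361 + 18 = -343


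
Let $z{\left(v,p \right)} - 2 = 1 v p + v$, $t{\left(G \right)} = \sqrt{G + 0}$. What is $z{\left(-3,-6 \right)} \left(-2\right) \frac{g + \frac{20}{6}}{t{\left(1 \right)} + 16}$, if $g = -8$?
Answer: $\frac{28}{3} \approx 9.3333$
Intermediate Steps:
$t{\left(G \right)} = \sqrt{G}$
$z{\left(v,p \right)} = 2 + v + p v$ ($z{\left(v,p \right)} = 2 + \left(1 v p + v\right) = 2 + \left(v p + v\right) = 2 + \left(p v + v\right) = 2 + \left(v + p v\right) = 2 + v + p v$)
$z{\left(-3,-6 \right)} \left(-2\right) \frac{g + \frac{20}{6}}{t{\left(1 \right)} + 16} = \left(2 - 3 - -18\right) \left(-2\right) \frac{-8 + \frac{20}{6}}{\sqrt{1} + 16} = \left(2 - 3 + 18\right) \left(-2\right) \frac{-8 + 20 \cdot \frac{1}{6}}{1 + 16} = 17 \left(-2\right) \frac{-8 + \frac{10}{3}}{17} = - 34 \left(\left(- \frac{14}{3}\right) \frac{1}{17}\right) = \left(-34\right) \left(- \frac{14}{51}\right) = \frac{28}{3}$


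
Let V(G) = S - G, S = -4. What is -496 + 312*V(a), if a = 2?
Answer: -2368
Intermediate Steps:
V(G) = -4 - G
-496 + 312*V(a) = -496 + 312*(-4 - 1*2) = -496 + 312*(-4 - 2) = -496 + 312*(-6) = -496 - 1872 = -2368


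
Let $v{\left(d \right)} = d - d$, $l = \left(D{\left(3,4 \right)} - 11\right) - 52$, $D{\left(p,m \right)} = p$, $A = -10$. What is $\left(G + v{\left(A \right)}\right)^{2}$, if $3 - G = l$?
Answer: $3969$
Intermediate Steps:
$l = -60$ ($l = \left(3 - 11\right) - 52 = -8 - 52 = -60$)
$v{\left(d \right)} = 0$
$G = 63$ ($G = 3 - -60 = 3 + 60 = 63$)
$\left(G + v{\left(A \right)}\right)^{2} = \left(63 + 0\right)^{2} = 63^{2} = 3969$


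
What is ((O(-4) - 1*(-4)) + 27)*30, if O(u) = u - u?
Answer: 930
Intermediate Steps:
O(u) = 0
((O(-4) - 1*(-4)) + 27)*30 = ((0 - 1*(-4)) + 27)*30 = ((0 + 4) + 27)*30 = (4 + 27)*30 = 31*30 = 930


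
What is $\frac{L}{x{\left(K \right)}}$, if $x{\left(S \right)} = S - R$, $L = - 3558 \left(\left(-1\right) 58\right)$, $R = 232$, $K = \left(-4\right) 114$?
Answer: $- \frac{51591}{172} \approx -299.95$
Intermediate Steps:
$K = -456$
$L = 206364$ ($L = \left(-3558\right) \left(-58\right) = 206364$)
$x{\left(S \right)} = -232 + S$ ($x{\left(S \right)} = S - 232 = -232 + S$)
$\frac{L}{x{\left(K \right)}} = \frac{206364}{-232 - 456} = \frac{206364}{-688} = 206364 \left(- \frac{1}{688}\right) = - \frac{51591}{172}$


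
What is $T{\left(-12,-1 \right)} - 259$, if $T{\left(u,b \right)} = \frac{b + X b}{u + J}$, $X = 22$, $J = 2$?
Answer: $- \frac{2567}{10} \approx -256.7$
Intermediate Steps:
$T{\left(u,b \right)} = \frac{23 b}{2 + u}$ ($T{\left(u,b \right)} = \frac{b + 22 b}{u + 2} = \frac{23 b}{2 + u}$)
$T{\left(-12,-1 \right)} - 259 = 23 \left(-1\right) \frac{1}{2 - 12} - 259 = 23 \left(-1\right) \frac{1}{-10} - 259 = 23 \left(-1\right) \left(- \frac{1}{10}\right) - 259 = \frac{23}{10} - 259 = - \frac{2567}{10}$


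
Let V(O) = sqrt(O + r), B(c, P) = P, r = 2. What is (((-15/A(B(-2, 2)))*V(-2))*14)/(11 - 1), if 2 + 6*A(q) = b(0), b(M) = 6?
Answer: 0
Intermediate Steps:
A(q) = 2/3 (A(q) = -1/3 + (1/6)*6 = -1/3 + 1 = 2/3)
V(O) = sqrt(2 + O) (V(O) = sqrt(O + 2) = sqrt(2 + O))
(((-15/A(B(-2, 2)))*V(-2))*14)/(11 - 1) = (((-15/2/3)*sqrt(2 - 2))*14)/(11 - 1) = (((-15*3/2)*sqrt(0))*14)/10 = (-45/2*0*14)*(1/10) = (0*14)*(1/10) = 0*(1/10) = 0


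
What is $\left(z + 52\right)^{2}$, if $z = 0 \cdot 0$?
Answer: $2704$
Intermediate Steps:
$z = 0$
$\left(z + 52\right)^{2} = \left(0 + 52\right)^{2} = 52^{2} = 2704$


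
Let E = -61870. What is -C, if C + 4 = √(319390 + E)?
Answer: 4 - 4*√16095 ≈ -503.46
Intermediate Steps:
C = -4 + 4*√16095 (C = -4 + √(319390 - 61870) = -4 + √257520 = -4 + 4*√16095 ≈ 503.46)
-C = -(-4 + 4*√16095) = 4 - 4*√16095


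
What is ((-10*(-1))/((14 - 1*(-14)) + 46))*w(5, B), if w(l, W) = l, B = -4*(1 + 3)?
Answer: 25/37 ≈ 0.67568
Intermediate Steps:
B = -16 (B = -4*4 = -16)
((-10*(-1))/((14 - 1*(-14)) + 46))*w(5, B) = ((-10*(-1))/((14 - 1*(-14)) + 46))*5 = (10/((14 + 14) + 46))*5 = (10/(28 + 46))*5 = (10/74)*5 = (10*(1/74))*5 = (5/37)*5 = 25/37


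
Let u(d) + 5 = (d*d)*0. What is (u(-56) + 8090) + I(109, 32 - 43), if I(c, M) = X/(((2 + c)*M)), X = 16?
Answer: 9871769/1221 ≈ 8085.0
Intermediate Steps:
u(d) = -5 (u(d) = -5 + (d*d)*0 = -5 + d²*0 = -5 + 0 = -5)
I(c, M) = 16/(M*(2 + c)) (I(c, M) = 16/(((2 + c)*M)) = 16/((M*(2 + c))) = 16*(1/(M*(2 + c))) = 16/(M*(2 + c)))
(u(-56) + 8090) + I(109, 32 - 43) = (-5 + 8090) + 16/((32 - 43)*(2 + 109)) = 8085 + 16/(-11*111) = 8085 + 16*(-1/11)*(1/111) = 8085 - 16/1221 = 9871769/1221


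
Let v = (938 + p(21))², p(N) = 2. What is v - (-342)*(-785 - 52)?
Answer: 597346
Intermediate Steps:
v = 883600 (v = (938 + 2)² = 940² = 883600)
v - (-342)*(-785 - 52) = 883600 - (-342)*(-785 - 52) = 883600 - (-342)*(-837) = 883600 - 1*286254 = 883600 - 286254 = 597346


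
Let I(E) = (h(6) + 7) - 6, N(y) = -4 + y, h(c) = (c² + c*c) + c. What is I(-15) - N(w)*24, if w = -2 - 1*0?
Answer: 223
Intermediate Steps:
w = -2 (w = -2 + 0 = -2)
h(c) = c + 2*c² (h(c) = (c² + c²) + c = 2*c² + c = c + 2*c²)
I(E) = 79 (I(E) = (6*(1 + 2*6) + 7) - 6 = (6*(1 + 12) + 7) - 6 = (6*13 + 7) - 6 = (78 + 7) - 6 = 85 - 6 = 79)
I(-15) - N(w)*24 = 79 - (-4 - 2)*24 = 79 - (-6)*24 = 79 - 1*(-144) = 79 + 144 = 223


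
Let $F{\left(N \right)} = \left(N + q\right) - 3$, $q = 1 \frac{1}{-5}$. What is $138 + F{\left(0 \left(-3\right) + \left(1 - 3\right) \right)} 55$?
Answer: $-148$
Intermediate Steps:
$q = - \frac{1}{5}$ ($q = 1 \left(- \frac{1}{5}\right) = - \frac{1}{5} \approx -0.2$)
$F{\left(N \right)} = - \frac{16}{5} + N$ ($F{\left(N \right)} = \left(N - \frac{1}{5}\right) - 3 = \left(- \frac{1}{5} + N\right) - 3 = - \frac{16}{5} + N$)
$138 + F{\left(0 \left(-3\right) + \left(1 - 3\right) \right)} 55 = 138 + \left(- \frac{16}{5} + \left(0 \left(-3\right) + \left(1 - 3\right)\right)\right) 55 = 138 + \left(- \frac{16}{5} + \left(0 - 2\right)\right) 55 = 138 + \left(- \frac{16}{5} - 2\right) 55 = 138 - 286 = -148$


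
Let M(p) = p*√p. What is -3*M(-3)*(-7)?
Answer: -63*I*√3 ≈ -109.12*I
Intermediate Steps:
M(p) = p^(3/2)
-3*M(-3)*(-7) = -(-9)*I*√3*(-7) = (9*I*√3)*(-7) = -63*I*√3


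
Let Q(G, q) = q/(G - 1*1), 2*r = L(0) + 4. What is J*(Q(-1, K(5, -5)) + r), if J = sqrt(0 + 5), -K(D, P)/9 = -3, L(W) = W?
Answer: -23*sqrt(5)/2 ≈ -25.715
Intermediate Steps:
K(D, P) = 27 (K(D, P) = -9*(-3) = 27)
J = sqrt(5) ≈ 2.2361
r = 2 (r = (0 + 4)/2 = (1/2)*4 = 2)
Q(G, q) = q/(-1 + G) (Q(G, q) = q/(G - 1) = q/(-1 + G))
J*(Q(-1, K(5, -5)) + r) = sqrt(5)*(27/(-1 - 1) + 2) = sqrt(5)*(27/(-2) + 2) = sqrt(5)*(27*(-1/2) + 2) = sqrt(5)*(-27/2 + 2) = sqrt(5)*(-23/2) = -23*sqrt(5)/2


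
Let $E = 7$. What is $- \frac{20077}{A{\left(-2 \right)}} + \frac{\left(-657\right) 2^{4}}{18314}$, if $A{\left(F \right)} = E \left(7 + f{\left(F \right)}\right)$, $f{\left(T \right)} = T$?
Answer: $- \frac{184029049}{320495} \approx -574.2$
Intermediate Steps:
$A{\left(F \right)} = 49 + 7 F$ ($A{\left(F \right)} = 7 \left(7 + F\right) = 49 + 7 F$)
$- \frac{20077}{A{\left(-2 \right)}} + \frac{\left(-657\right) 2^{4}}{18314} = - \frac{20077}{49 + 7 \left(-2\right)} + \frac{\left(-657\right) 2^{4}}{18314} = - \frac{20077}{49 - 14} + \left(-657\right) 16 \cdot \frac{1}{18314} = - \frac{20077}{35} - \frac{5256}{9157} = - \frac{184029049}{320495}$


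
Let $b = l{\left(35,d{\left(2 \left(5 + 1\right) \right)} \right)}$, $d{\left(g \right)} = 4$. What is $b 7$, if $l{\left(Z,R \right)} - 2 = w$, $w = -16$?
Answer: $-98$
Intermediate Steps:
$l{\left(Z,R \right)} = -14$ ($l{\left(Z,R \right)} = 2 - 16 = -14$)
$b = -14$
$b 7 = \left(-14\right) 7 = -98$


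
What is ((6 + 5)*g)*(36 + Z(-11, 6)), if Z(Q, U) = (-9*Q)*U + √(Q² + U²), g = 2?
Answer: 13860 + 22*√157 ≈ 14136.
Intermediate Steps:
Z(Q, U) = √(Q² + U²) - 9*Q*U (Z(Q, U) = -9*Q*U + √(Q² + U²) = √(Q² + U²) - 9*Q*U)
((6 + 5)*g)*(36 + Z(-11, 6)) = ((6 + 5)*2)*(36 + (√((-11)² + 6²) - 9*(-11)*6)) = (11*2)*(36 + (√(121 + 36) + 594)) = 22*(36 + (√157 + 594)) = 22*(36 + (594 + √157)) = 22*(630 + √157) = 13860 + 22*√157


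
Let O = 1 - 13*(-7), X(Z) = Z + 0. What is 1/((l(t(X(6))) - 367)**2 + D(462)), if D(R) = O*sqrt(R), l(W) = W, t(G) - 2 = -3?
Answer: 8/1083161 - sqrt(462)/199301624 ≈ 7.2779e-6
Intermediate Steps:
X(Z) = Z
t(G) = -1 (t(G) = 2 - 3 = -1)
O = 92 (O = 1 + 91 = 92)
D(R) = 92*sqrt(R)
1/((l(t(X(6))) - 367)**2 + D(462)) = 1/((-1 - 367)**2 + 92*sqrt(462)) = 1/((-368)**2 + 92*sqrt(462)) = 1/(135424 + 92*sqrt(462))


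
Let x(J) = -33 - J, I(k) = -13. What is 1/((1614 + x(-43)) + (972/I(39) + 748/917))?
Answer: 11921/18478104 ≈ 0.00064514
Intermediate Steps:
1/((1614 + x(-43)) + (972/I(39) + 748/917)) = 1/((1614 + (-33 - 1*(-43))) + (972/(-13) + 748/917)) = 1/((1614 + (-33 + 43)) + (972*(-1/13) + 748*(1/917))) = 1/((1614 + 10) + (-972/13 + 748/917)) = 1/(1624 - 881600/11921) = 1/(18478104/11921) = 11921/18478104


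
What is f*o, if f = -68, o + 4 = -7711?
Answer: 524620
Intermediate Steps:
o = -7715 (o = -4 - 7711 = -7715)
f*o = -68*(-7715) = 524620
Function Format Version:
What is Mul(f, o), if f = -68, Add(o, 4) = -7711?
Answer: 524620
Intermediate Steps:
o = -7715 (o = Add(-4, -7711) = -7715)
Mul(f, o) = Mul(-68, -7715) = 524620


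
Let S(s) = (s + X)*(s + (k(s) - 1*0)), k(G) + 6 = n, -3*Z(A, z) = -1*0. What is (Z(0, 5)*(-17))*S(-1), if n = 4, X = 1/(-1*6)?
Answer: 0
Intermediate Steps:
X = -⅙ (X = 1/(-6) = -⅙ ≈ -0.16667)
Z(A, z) = 0 (Z(A, z) = -(-1)*0/3 = -⅓*0 = 0)
k(G) = -2 (k(G) = -6 + 4 = -2)
S(s) = (-2 + s)*(-⅙ + s) (S(s) = (s - ⅙)*(s + (-2 - 1*0)) = (-⅙ + s)*(s + (-2 + 0)) = (-⅙ + s)*(s - 2) = (-⅙ + s)*(-2 + s) = (-2 + s)*(-⅙ + s))
(Z(0, 5)*(-17))*S(-1) = (0*(-17))*(⅓ + (-1)² - 13/6*(-1)) = 0*(⅓ + 1 + 13/6) = 0*(7/2) = 0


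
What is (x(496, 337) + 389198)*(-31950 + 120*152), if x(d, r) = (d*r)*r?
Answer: -777623275620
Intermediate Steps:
x(d, r) = d*r²
(x(496, 337) + 389198)*(-31950 + 120*152) = (496*337² + 389198)*(-31950 + 120*152) = (496*113569 + 389198)*(-31950 + 18240) = (56330224 + 389198)*(-13710) = 56719422*(-13710) = -777623275620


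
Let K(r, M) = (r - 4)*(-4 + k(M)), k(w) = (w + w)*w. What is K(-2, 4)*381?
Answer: -64008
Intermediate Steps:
k(w) = 2*w² (k(w) = (2*w)*w = 2*w²)
K(r, M) = (-4 + r)*(-4 + 2*M²) (K(r, M) = (r - 4)*(-4 + 2*M²) = (-4 + r)*(-4 + 2*M²))
K(-2, 4)*381 = (16 - 8*4² - 4*(-2) + 2*(-2)*4²)*381 = (16 - 8*16 + 8 + 2*(-2)*16)*381 = (16 - 128 + 8 - 64)*381 = -168*381 = -64008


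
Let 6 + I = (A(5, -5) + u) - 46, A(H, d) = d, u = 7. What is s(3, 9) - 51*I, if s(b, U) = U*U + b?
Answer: 2634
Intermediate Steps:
s(b, U) = b + U² (s(b, U) = U² + b = b + U²)
I = -50 (I = -6 + ((-5 + 7) - 46) = -6 + (2 - 46) = -6 - 44 = -50)
s(3, 9) - 51*I = (3 + 9²) - 51*(-50) = (3 + 81) + 2550 = 84 + 2550 = 2634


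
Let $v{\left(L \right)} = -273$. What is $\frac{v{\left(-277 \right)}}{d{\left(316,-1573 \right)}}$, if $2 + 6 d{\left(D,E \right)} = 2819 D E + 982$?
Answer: $\frac{273}{233538952} \approx 1.169 \cdot 10^{-6}$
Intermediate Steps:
$d{\left(D,E \right)} = \frac{490}{3} + \frac{2819 D E}{6}$ ($d{\left(D,E \right)} = - \frac{1}{3} + \frac{2819 D E + 982}{6} = - \frac{1}{3} + \frac{982 + 2819 D E}{6} = - \frac{1}{3} + \left(\frac{491}{3} + \frac{2819 D E}{6}\right) = \frac{490}{3} + \frac{2819 D E}{6}$)
$\frac{v{\left(-277 \right)}}{d{\left(316,-1573 \right)}} = - \frac{273}{\frac{490}{3} + \frac{2819}{6} \cdot 316 \left(-1573\right)} = - \frac{273}{\frac{490}{3} - \frac{700617346}{3}} = - \frac{273}{-233538952} = \left(-273\right) \left(- \frac{1}{233538952}\right) = \frac{273}{233538952}$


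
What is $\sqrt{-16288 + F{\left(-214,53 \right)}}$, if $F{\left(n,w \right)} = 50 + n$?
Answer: $6 i \sqrt{457} \approx 128.27 i$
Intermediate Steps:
$\sqrt{-16288 + F{\left(-214,53 \right)}} = \sqrt{-16288 + \left(50 - 214\right)} = \sqrt{-16288 - 164} = \sqrt{-16452} = 6 i \sqrt{457}$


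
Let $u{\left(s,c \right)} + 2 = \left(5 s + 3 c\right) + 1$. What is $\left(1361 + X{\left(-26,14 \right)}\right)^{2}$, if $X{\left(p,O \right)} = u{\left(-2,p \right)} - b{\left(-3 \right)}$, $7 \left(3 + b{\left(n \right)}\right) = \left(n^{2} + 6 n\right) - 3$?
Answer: $\frac{79869969}{49} \approx 1.63 \cdot 10^{6}$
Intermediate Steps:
$b{\left(n \right)} = - \frac{24}{7} + \frac{n^{2}}{7} + \frac{6 n}{7}$ ($b{\left(n \right)} = -3 + \frac{\left(n^{2} + 6 n\right) - 3}{7} = -3 + \frac{-3 + n^{2} + 6 n}{7} = -3 + \left(- \frac{3}{7} + \frac{n^{2}}{7} + \frac{6 n}{7}\right) = - \frac{24}{7} + \frac{n^{2}}{7} + \frac{6 n}{7}$)
$u{\left(s,c \right)} = -1 + 3 c + 5 s$ ($u{\left(s,c \right)} = -2 + \left(\left(5 s + 3 c\right) + 1\right) = -2 + \left(\left(3 c + 5 s\right) + 1\right) = -2 + \left(1 + 3 c + 5 s\right) = -1 + 3 c + 5 s$)
$X{\left(p,O \right)} = - \frac{44}{7} + 3 p$ ($X{\left(p,O \right)} = \left(-1 + 3 p + 5 \left(-2\right)\right) - \left(- \frac{24}{7} + \frac{\left(-3\right)^{2}}{7} + \frac{6}{7} \left(-3\right)\right) = \left(-1 + 3 p - 10\right) - \left(- \frac{24}{7} + \frac{1}{7} \cdot 9 - \frac{18}{7}\right) = \left(-11 + 3 p\right) - \left(- \frac{24}{7} + \frac{9}{7} - \frac{18}{7}\right) = \left(-11 + 3 p\right) - - \frac{33}{7} = \left(-11 + 3 p\right) + \frac{33}{7} = - \frac{44}{7} + 3 p$)
$\left(1361 + X{\left(-26,14 \right)}\right)^{2} = \left(1361 + \left(- \frac{44}{7} + 3 \left(-26\right)\right)\right)^{2} = \left(1361 - \frac{590}{7}\right)^{2} = \left(\frac{8937}{7}\right)^{2} = \frac{79869969}{49}$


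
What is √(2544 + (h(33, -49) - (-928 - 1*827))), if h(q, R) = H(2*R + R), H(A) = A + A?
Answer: 3*√445 ≈ 63.285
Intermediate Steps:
H(A) = 2*A
h(q, R) = 6*R (h(q, R) = 2*(2*R + R) = 2*(3*R) = 6*R)
√(2544 + (h(33, -49) - (-928 - 1*827))) = √(2544 + (6*(-49) - (-928 - 1*827))) = √(2544 + (-294 - (-928 - 827))) = √(2544 + (-294 - 1*(-1755))) = √(2544 + (-294 + 1755)) = √(2544 + 1461) = √4005 = 3*√445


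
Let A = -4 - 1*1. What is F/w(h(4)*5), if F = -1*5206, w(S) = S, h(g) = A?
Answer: 5206/25 ≈ 208.24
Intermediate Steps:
A = -5 (A = -4 - 1 = -5)
h(g) = -5
F = -5206
F/w(h(4)*5) = -5206/((-5*5)) = -5206/(-25) = -5206*(-1/25) = 5206/25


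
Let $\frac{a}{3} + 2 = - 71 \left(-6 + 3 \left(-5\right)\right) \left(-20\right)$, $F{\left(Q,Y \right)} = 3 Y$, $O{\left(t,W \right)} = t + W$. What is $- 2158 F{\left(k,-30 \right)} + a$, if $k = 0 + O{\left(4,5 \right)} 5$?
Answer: $104754$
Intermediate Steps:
$O{\left(t,W \right)} = W + t$
$k = 45$ ($k = 0 + \left(5 + 4\right) 5 = 0 + 9 \cdot 5 = 0 + 45 = 45$)
$a = -89466$ ($a = -6 + 3 - 71 \left(-6 + 3 \left(-5\right)\right) \left(-20\right) = -6 + 3 - 71 \left(-6 - 15\right) \left(-20\right) = -6 + 3 \left(-71\right) \left(-21\right) \left(-20\right) = -6 + 3 \cdot 1491 \left(-20\right) = -6 + 3 \left(-29820\right) = -6 - 89460 = -89466$)
$- 2158 F{\left(k,-30 \right)} + a = - 2158 \cdot 3 \left(-30\right) - 89466 = \left(-2158\right) \left(-90\right) - 89466 = 194220 - 89466 = 104754$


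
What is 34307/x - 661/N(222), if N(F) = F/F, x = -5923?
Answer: -3949410/5923 ≈ -666.79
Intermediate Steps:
N(F) = 1
34307/x - 661/N(222) = 34307/(-5923) - 661/1 = 34307*(-1/5923) - 661*1 = -34307/5923 - 661 = -3949410/5923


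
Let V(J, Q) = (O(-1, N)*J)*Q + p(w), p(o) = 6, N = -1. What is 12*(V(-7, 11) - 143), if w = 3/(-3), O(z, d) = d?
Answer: -720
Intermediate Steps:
w = -1 (w = 3*(-⅓) = -1)
V(J, Q) = 6 - J*Q (V(J, Q) = (-J)*Q + 6 = -J*Q + 6 = 6 - J*Q)
12*(V(-7, 11) - 143) = 12*((6 - 1*(-7)*11) - 143) = 12*((6 + 77) - 143) = 12*(83 - 143) = 12*(-60) = -720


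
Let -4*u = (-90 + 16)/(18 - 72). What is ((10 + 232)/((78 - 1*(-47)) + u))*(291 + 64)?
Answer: 9278280/13463 ≈ 689.17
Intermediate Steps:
u = -37/108 (u = -(-90 + 16)/(4*(18 - 72)) = -(-37)/(2*(-54)) = -(-37)*(-1)/(2*54) = -¼*37/27 = -37/108 ≈ -0.34259)
((10 + 232)/((78 - 1*(-47)) + u))*(291 + 64) = ((10 + 232)/((78 - 1*(-47)) - 37/108))*(291 + 64) = (242/((78 + 47) - 37/108))*355 = (242/(125 - 37/108))*355 = (242/(13463/108))*355 = (242*(108/13463))*355 = (26136/13463)*355 = 9278280/13463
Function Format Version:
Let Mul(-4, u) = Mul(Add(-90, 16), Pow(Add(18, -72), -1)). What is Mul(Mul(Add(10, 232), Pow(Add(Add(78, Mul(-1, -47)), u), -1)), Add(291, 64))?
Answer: Rational(9278280, 13463) ≈ 689.17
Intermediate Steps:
u = Rational(-37, 108) (u = Mul(Rational(-1, 4), Mul(Add(-90, 16), Pow(Add(18, -72), -1))) = Mul(Rational(-1, 4), Mul(-74, Pow(-54, -1))) = Mul(Rational(-1, 4), Mul(-74, Rational(-1, 54))) = Mul(Rational(-1, 4), Rational(37, 27)) = Rational(-37, 108) ≈ -0.34259)
Mul(Mul(Add(10, 232), Pow(Add(Add(78, Mul(-1, -47)), u), -1)), Add(291, 64)) = Mul(Mul(Add(10, 232), Pow(Add(Add(78, Mul(-1, -47)), Rational(-37, 108)), -1)), Add(291, 64)) = Mul(Mul(242, Pow(Add(Add(78, 47), Rational(-37, 108)), -1)), 355) = Mul(Mul(242, Pow(Add(125, Rational(-37, 108)), -1)), 355) = Mul(Mul(242, Pow(Rational(13463, 108), -1)), 355) = Mul(Mul(242, Rational(108, 13463)), 355) = Mul(Rational(26136, 13463), 355) = Rational(9278280, 13463)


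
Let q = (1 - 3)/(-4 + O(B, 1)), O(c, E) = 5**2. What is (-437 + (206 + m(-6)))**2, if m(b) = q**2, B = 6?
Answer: 10376885689/194481 ≈ 53357.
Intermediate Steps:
O(c, E) = 25
q = -2/21 (q = (1 - 3)/(-4 + 25) = -2/21 ≈ -0.095238)
m(b) = 4/441 (m(b) = (-2/21)**2 = 4/441)
(-437 + (206 + m(-6)))**2 = (-437 + (206 + 4/441))**2 = (-437 + 90850/441)**2 = (-101867/441)**2 = 10376885689/194481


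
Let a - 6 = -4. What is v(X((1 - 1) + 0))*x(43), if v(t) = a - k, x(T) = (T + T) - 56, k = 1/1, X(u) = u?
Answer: 30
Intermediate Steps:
a = 2 (a = 6 - 4 = 2)
k = 1
x(T) = -56 + 2*T (x(T) = 2*T - 56 = -56 + 2*T)
v(t) = 1 (v(t) = 2 - 1*1 = 2 - 1 = 1)
v(X((1 - 1) + 0))*x(43) = 1*(-56 + 2*43) = 1*(-56 + 86) = 1*30 = 30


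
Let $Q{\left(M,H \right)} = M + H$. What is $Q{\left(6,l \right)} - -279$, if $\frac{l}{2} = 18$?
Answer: $321$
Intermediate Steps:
$l = 36$ ($l = 2 \cdot 18 = 36$)
$Q{\left(M,H \right)} = H + M$
$Q{\left(6,l \right)} - -279 = \left(36 + 6\right) - -279 = 42 + 279 = 321$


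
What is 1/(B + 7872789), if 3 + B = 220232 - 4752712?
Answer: 1/3340306 ≈ 2.9937e-7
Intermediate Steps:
B = -4532483 (B = -3 + (220232 - 4752712) = -3 - 4532480 = -4532483)
1/(B + 7872789) = 1/(-4532483 + 7872789) = 1/3340306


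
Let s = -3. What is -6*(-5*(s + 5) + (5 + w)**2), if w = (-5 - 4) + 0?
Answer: -36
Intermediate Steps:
w = -9 (w = -9 + 0 = -9)
-6*(-5*(s + 5) + (5 + w)**2) = -6*(-5*(-3 + 5) + (5 - 9)**2) = -6*(-5*2 + (-4)**2) = -6*(-10 + 16) = -6*6 = -36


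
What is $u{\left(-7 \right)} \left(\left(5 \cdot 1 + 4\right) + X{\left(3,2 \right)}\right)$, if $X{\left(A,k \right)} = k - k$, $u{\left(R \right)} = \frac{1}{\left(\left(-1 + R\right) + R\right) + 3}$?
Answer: $- \frac{3}{4} \approx -0.75$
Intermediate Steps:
$u{\left(R \right)} = \frac{1}{2 + 2 R}$ ($u{\left(R \right)} = \frac{1}{\left(-1 + 2 R\right) + 3} = \frac{1}{2 + 2 R}$)
$X{\left(A,k \right)} = 0$
$u{\left(-7 \right)} \left(\left(5 \cdot 1 + 4\right) + X{\left(3,2 \right)}\right) = \frac{1}{2 \left(1 - 7\right)} \left(\left(5 \cdot 1 + 4\right) + 0\right) = \frac{1}{2 \left(-6\right)} \left(\left(5 + 4\right) + 0\right) = \frac{1}{2} \left(- \frac{1}{6}\right) \left(9 + 0\right) = \left(- \frac{1}{12}\right) 9 = - \frac{3}{4}$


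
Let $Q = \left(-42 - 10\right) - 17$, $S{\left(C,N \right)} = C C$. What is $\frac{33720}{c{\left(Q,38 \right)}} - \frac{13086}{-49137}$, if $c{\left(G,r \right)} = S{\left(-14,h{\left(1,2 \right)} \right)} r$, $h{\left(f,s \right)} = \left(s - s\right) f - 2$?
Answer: $\frac{73098507}{15248849} \approx 4.7937$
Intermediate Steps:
$h{\left(f,s \right)} = -2$ ($h{\left(f,s \right)} = 0 f - 2 = 0 - 2 = -2$)
$S{\left(C,N \right)} = C^{2}$
$Q = -69$ ($Q = -52 - 17 = -69$)
$c{\left(G,r \right)} = 196 r$ ($c{\left(G,r \right)} = \left(-14\right)^{2} r = 196 r$)
$\frac{33720}{c{\left(Q,38 \right)}} - \frac{13086}{-49137} = \frac{33720}{196 \cdot 38} - \frac{13086}{-49137} = \frac{33720}{7448} - - \frac{4362}{16379} = 33720 \cdot \frac{1}{7448} + \frac{4362}{16379} = \frac{4215}{931} + \frac{4362}{16379} = \frac{73098507}{15248849}$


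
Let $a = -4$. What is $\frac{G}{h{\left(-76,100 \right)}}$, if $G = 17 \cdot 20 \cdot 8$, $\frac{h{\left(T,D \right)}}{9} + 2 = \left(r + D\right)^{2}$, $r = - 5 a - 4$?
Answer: $\frac{1360}{60543} \approx 0.022463$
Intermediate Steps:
$r = 16$ ($r = \left(-5\right) \left(-4\right) - 4 = 20 - 4 = 16$)
$h{\left(T,D \right)} = -18 + 9 \left(16 + D\right)^{2}$
$G = 2720$ ($G = 340 \cdot 8 = 2720$)
$\frac{G}{h{\left(-76,100 \right)}} = \frac{2720}{-18 + 9 \left(16 + 100\right)^{2}} = \frac{2720}{-18 + 9 \cdot 116^{2}} = \frac{2720}{-18 + 9 \cdot 13456} = \frac{2720}{-18 + 121104} = \frac{2720}{121086} = 2720 \cdot \frac{1}{121086} = \frac{1360}{60543}$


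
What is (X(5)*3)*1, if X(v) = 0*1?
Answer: 0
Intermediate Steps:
X(v) = 0
(X(5)*3)*1 = (0*3)*1 = 0*1 = 0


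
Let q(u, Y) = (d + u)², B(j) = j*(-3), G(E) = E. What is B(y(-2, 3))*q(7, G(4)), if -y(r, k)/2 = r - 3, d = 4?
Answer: -3630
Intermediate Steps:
y(r, k) = 6 - 2*r (y(r, k) = -2*(r - 3) = -2*(-3 + r) = 6 - 2*r)
B(j) = -3*j
q(u, Y) = (4 + u)²
B(y(-2, 3))*q(7, G(4)) = (-3*(6 - 2*(-2)))*(4 + 7)² = -3*(6 + 4)*11² = -3*10*121 = -30*121 = -3630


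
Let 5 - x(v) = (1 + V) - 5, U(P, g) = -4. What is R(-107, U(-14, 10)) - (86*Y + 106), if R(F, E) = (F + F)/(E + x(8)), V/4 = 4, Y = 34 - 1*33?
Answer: -1898/11 ≈ -172.55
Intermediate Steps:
Y = 1 (Y = 34 - 33 = 1)
V = 16 (V = 4*4 = 16)
x(v) = -7 (x(v) = 5 - ((1 + 16) - 5) = 5 - (17 - 5) = 5 - 1*12 = 5 - 12 = -7)
R(F, E) = 2*F/(-7 + E) (R(F, E) = (F + F)/(E - 7) = (2*F)/(-7 + E) = 2*F/(-7 + E))
R(-107, U(-14, 10)) - (86*Y + 106) = 2*(-107)/(-7 - 4) - (86*1 + 106) = 2*(-107)/(-11) - (86 + 106) = 2*(-107)*(-1/11) - 1*192 = 214/11 - 192 = -1898/11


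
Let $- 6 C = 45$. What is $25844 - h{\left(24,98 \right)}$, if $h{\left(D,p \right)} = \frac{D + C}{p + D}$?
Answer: $\frac{6305903}{244} \approx 25844.0$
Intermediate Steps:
$C = - \frac{15}{2}$ ($C = \left(- \frac{1}{6}\right) 45 = - \frac{15}{2} \approx -7.5$)
$h{\left(D,p \right)} = \frac{- \frac{15}{2} + D}{D + p}$ ($h{\left(D,p \right)} = \frac{D - \frac{15}{2}}{p + D} = \frac{- \frac{15}{2} + D}{D + p}$)
$25844 - h{\left(24,98 \right)} = 25844 - \frac{- \frac{15}{2} + 24}{24 + 98} = 25844 - \frac{1}{122} \cdot \frac{33}{2} = 25844 - \frac{33}{244} = \frac{6305903}{244}$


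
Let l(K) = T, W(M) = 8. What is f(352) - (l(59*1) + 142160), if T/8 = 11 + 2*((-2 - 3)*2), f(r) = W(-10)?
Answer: -142080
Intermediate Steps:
f(r) = 8
T = -72 (T = 8*(11 + 2*((-2 - 3)*2)) = 8*(11 + 2*(-5*2)) = 8*(11 + 2*(-10)) = 8*(11 - 20) = 8*(-9) = -72)
l(K) = -72
f(352) - (l(59*1) + 142160) = 8 - (-72 + 142160) = 8 - 1*142088 = 8 - 142088 = -142080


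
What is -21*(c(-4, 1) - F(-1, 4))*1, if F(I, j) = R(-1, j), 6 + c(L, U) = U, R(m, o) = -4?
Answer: 21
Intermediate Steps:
c(L, U) = -6 + U
F(I, j) = -4
-21*(c(-4, 1) - F(-1, 4))*1 = -21*((-6 + 1) - 1*(-4))*1 = -21*(-5 + 4)*1 = -21*(-1)*1 = 21*1 = 21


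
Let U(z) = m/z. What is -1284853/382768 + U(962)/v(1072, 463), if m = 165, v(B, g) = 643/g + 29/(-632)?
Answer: -77869255010099/24115464554064 ≈ -3.2290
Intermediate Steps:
v(B, g) = -29/632 + 643/g (v(B, g) = 643/g + 29*(-1/632) = 643/g - 29/632 = -29/632 + 643/g)
U(z) = 165/z
-1284853/382768 + U(962)/v(1072, 463) = -1284853/382768 + (165/962)/(-29/632 + 643/463) = -1284853*1/382768 + (165*(1/962))/(-29/632 + 643*(1/463)) = -1284853/382768 + 165/(962*(-29/632 + 643/463)) = -1284853/382768 + 165/(962*(392949/292616)) = -1284853/382768 + (165/962)*(292616/392949) = -1284853/382768 + 8046940/63002823 = -77869255010099/24115464554064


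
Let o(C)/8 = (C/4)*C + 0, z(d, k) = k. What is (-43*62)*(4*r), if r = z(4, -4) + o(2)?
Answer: -42656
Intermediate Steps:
o(C) = 2*C**2 (o(C) = 8*((C/4)*C + 0) = 8*(C**2/4 + 0) = 8*(C**2/4) = 2*C**2)
r = 4 (r = -4 + 2*2**2 = -4 + 2*4 = -4 + 8 = 4)
(-43*62)*(4*r) = (-43*62)*(4*4) = -2666*16 = -42656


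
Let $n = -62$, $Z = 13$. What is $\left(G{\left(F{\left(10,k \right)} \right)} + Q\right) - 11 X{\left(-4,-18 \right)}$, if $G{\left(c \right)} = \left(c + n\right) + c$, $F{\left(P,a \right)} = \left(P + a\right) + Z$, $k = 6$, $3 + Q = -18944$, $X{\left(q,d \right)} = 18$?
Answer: $-19149$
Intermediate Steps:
$Q = -18947$ ($Q = -3 - 18944 = -18947$)
$F{\left(P,a \right)} = 13 + P + a$ ($F{\left(P,a \right)} = \left(P + a\right) + 13 = 13 + P + a$)
$G{\left(c \right)} = -62 + 2 c$ ($G{\left(c \right)} = \left(c - 62\right) + c = \left(-62 + c\right) + c = -62 + 2 c$)
$\left(G{\left(F{\left(10,k \right)} \right)} + Q\right) - 11 X{\left(-4,-18 \right)} = \left(\left(-62 + 2 \left(13 + 10 + 6\right)\right) - 18947\right) - 198 = \left(\left(-62 + 2 \cdot 29\right) - 18947\right) - 198 = \left(\left(-62 + 58\right) - 18947\right) - 198 = \left(-4 - 18947\right) - 198 = -18951 - 198 = -19149$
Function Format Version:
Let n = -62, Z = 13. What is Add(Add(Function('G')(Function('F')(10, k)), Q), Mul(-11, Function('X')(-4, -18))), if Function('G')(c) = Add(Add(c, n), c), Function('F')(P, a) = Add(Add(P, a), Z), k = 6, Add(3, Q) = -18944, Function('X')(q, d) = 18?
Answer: -19149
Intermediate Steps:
Q = -18947 (Q = Add(-3, -18944) = -18947)
Function('F')(P, a) = Add(13, P, a) (Function('F')(P, a) = Add(Add(P, a), 13) = Add(13, P, a))
Function('G')(c) = Add(-62, Mul(2, c)) (Function('G')(c) = Add(Add(c, -62), c) = Add(Add(-62, c), c) = Add(-62, Mul(2, c)))
Add(Add(Function('G')(Function('F')(10, k)), Q), Mul(-11, Function('X')(-4, -18))) = Add(Add(Add(-62, Mul(2, Add(13, 10, 6))), -18947), Mul(-11, 18)) = Add(Add(Add(-62, Mul(2, 29)), -18947), -198) = Add(Add(Add(-62, 58), -18947), -198) = Add(Add(-4, -18947), -198) = Add(-18951, -198) = -19149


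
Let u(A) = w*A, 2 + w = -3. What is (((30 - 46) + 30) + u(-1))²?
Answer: 361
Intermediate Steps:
w = -5 (w = -2 - 3 = -5)
u(A) = -5*A
(((30 - 46) + 30) + u(-1))² = (((30 - 46) + 30) - 5*(-1))² = ((-16 + 30) + 5)² = (14 + 5)² = 19² = 361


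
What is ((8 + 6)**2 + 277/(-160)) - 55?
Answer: 22283/160 ≈ 139.27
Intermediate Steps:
((8 + 6)**2 + 277/(-160)) - 55 = (14**2 + 277*(-1/160)) - 55 = (196 - 277/160) - 55 = 31083/160 - 55 = 22283/160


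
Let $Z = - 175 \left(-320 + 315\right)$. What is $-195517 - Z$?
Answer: $-196392$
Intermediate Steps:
$Z = 875$ ($Z = \left(-175\right) \left(-5\right) = 875$)
$-195517 - Z = -195517 - 875 = -196392$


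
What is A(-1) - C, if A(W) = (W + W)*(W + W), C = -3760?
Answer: 3764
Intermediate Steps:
A(W) = 4*W² (A(W) = (2*W)*(2*W) = 4*W²)
A(-1) - C = 4*(-1)² - 1*(-3760) = 4*1 + 3760 = 4 + 3760 = 3764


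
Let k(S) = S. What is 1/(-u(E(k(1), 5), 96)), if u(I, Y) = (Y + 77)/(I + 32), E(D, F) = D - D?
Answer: -32/173 ≈ -0.18497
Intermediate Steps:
E(D, F) = 0
u(I, Y) = (77 + Y)/(32 + I)
1/(-u(E(k(1), 5), 96)) = 1/(-(77 + 96)/(32 + 0)) = 1/(-173/32) = -32/173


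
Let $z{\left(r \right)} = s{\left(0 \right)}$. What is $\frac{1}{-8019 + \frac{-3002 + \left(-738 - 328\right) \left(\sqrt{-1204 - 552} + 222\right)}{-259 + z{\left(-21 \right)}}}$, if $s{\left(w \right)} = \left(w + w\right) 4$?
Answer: $- \frac{67978879}{482506495775} - \frac{78884 i \sqrt{439}}{482506495775} \approx -0.00014089 - 3.4255 \cdot 10^{-6} i$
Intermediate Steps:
$s{\left(w \right)} = 8 w$ ($s{\left(w \right)} = 2 w 4 = 8 w$)
$z{\left(r \right)} = 0$ ($z{\left(r \right)} = 8 \cdot 0 = 0$)
$\frac{1}{-8019 + \frac{-3002 + \left(-738 - 328\right) \left(\sqrt{-1204 - 552} + 222\right)}{-259 + z{\left(-21 \right)}}} = \frac{1}{-8019 + \frac{-3002 + \left(-738 - 328\right) \left(\sqrt{-1204 - 552} + 222\right)}{-259 + 0}} = \frac{1}{-8019 + \frac{-3002 - 1066 \left(\sqrt{-1756} + 222\right)}{-259}} = \frac{1}{-8019 + \left(-3002 - 1066 \left(2 i \sqrt{439} + 222\right)\right) \left(- \frac{1}{259}\right)} = \frac{1}{-8019 + \left(-3002 - 1066 \left(222 + 2 i \sqrt{439}\right)\right) \left(- \frac{1}{259}\right)} = \frac{1}{-8019 + \left(-3002 - \left(236652 + 2132 i \sqrt{439}\right)\right) \left(- \frac{1}{259}\right)} = \frac{1}{-8019 + \left(-239654 - 2132 i \sqrt{439}\right) \left(- \frac{1}{259}\right)} = \frac{1}{-8019 + \left(\frac{239654}{259} + \frac{2132 i \sqrt{439}}{259}\right)} = \frac{1}{- \frac{1837267}{259} + \frac{2132 i \sqrt{439}}{259}}$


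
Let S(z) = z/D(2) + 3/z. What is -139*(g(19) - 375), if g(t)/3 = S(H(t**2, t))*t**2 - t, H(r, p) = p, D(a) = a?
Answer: -2787645/2 ≈ -1.3938e+6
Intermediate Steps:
S(z) = z/2 + 3/z
g(t) = -3*t + 3*t**2*(t/2 + 3/t) (g(t) = 3*((t/2 + 3/t)*t**2 - t) = 3*(t**2*(t/2 + 3/t) - t) = 3*(-t + t**2*(t/2 + 3/t)) = -3*t + 3*t**2*(t/2 + 3/t))
-139*(g(19) - 375) = -139*((3/2)*19*(4 + 19**2) - 375) = -139*((3/2)*19*(4 + 361) - 375) = -139*((3/2)*19*365 - 375) = -139*(20805/2 - 375) = -139*20055/2 = -2787645/2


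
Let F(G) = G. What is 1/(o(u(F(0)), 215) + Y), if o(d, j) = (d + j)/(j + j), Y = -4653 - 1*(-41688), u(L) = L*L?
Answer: 2/74071 ≈ 2.7001e-5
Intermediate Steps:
u(L) = L²
Y = 37035 (Y = -4653 + 41688 = 37035)
o(d, j) = (d + j)/(2*j) (o(d, j) = (d + j)/((2*j)) = (d + j)*(1/(2*j)) = (d + j)/(2*j))
1/(o(u(F(0)), 215) + Y) = 1/((½)*(0² + 215)/215 + 37035) = 1/((½)*(1/215)*(0 + 215) + 37035) = 1/((½)*(1/215)*215 + 37035) = 1/(½ + 37035) = 1/(74071/2) = 2/74071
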